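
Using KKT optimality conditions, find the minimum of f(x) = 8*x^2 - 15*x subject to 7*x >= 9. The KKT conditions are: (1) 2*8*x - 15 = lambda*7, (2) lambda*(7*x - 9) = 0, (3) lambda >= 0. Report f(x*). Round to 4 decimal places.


Step 1: Try lambda = 0 (constraint inactive).
x_unc = 15/(2*8) = 0.9375
Check: 7*0.9375 = 6.5625 < 9 -- violated!
Step 2: Constraint must be active: 7*x = 9
x* = 9/7 = 1.2857 (rounded; the exact value 9/7 is used below)
lambda = (2*8*(9/7) - 15)/7 = 0.7959
Step 3: Compute optimal value.
f(x*) = 8*(9/7)^2 - 15*(9/7) = -6.0612


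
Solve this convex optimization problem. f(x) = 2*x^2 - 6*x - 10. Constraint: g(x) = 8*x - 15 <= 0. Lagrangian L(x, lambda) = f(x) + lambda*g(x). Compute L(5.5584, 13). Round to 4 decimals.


Step 1: Evaluate f(x).
f(5.5584) = 2*5.5584^2 - 6*5.5584 - 10 = 18.4412
Step 2: Evaluate g(x).
g(5.5584) = 8*5.5584 - 15 = 29.4672
Step 3: Compute Lagrangian.
L = 18.4412 + 13*29.4672 = 401.5148


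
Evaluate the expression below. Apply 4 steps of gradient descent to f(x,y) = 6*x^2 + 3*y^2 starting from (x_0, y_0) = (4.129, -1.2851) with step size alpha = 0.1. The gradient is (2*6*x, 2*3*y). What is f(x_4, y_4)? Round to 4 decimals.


Gradient descent on f(x,y) = 6*x^2 + 3*y^2.
Starting point: (4.129, -1.2851), alpha = 0.1
Step 1: grad_x = 2*6*4.129 = 49.548, grad_y = 2*3*-1.2851 = -7.7106
  x_1 = 4.129 - 0.1*49.548 = -0.8258
  y_1 = -1.2851 - 0.1*-7.7106 = -0.514
Step 2: grad_x = 2*6*-0.8258 = -9.9096, grad_y = 2*3*-0.514 = -3.0842
  x_2 = -0.8258 - 0.1*-9.9096 = 0.1652
  y_2 = -0.514 - 0.1*-3.0842 = -0.2056
Step 3: grad_x = 2*6*0.1652 = 1.9819, grad_y = 2*3*-0.2056 = -1.2337
  x_3 = 0.1652 - 0.1*1.9819 = -0.033
  y_3 = -0.2056 - 0.1*-1.2337 = -0.0822
Step 4: grad_x = 2*6*-0.033 = -0.3964, grad_y = 2*3*-0.0822 = -0.4935
  x_4 = -0.033 - 0.1*-0.3964 = 0.0066
  y_4 = -0.0822 - 0.1*-0.4935 = -0.0329
f(0.0066, -0.0329) = 6*0.0066^2 + 3*(-0.0329)^2 = 0.0035


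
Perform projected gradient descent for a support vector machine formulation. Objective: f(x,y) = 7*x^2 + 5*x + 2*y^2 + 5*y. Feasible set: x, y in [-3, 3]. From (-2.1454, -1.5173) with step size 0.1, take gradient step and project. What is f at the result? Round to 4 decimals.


Step 1: Compute gradient at (-2.1454, -1.5173).
grad_x = 2*7*-2.1454 + 5 = -25.0356
grad_y = 2*2*-1.5173 + 5 = -1.0692
Step 2: Gradient step.
x_raw = -2.1454 - 0.1*-25.0356 = 0.3582
y_raw = -1.5173 - 0.1*-1.0692 = -1.4104
Step 3: Project onto [-3, 3].
x_proj = clip(0.3582) = 0.3582
y_proj = clip(-1.4104) = -1.4104
Step 4: Evaluate f.
f(0.3582, -1.4104) = -0.3848


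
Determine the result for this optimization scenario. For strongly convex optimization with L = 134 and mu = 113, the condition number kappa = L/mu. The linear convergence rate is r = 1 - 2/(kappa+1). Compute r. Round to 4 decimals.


Step 1: Compute the condition number.
kappa = L/mu = 134/113 = 1.1858
Step 2: Compute the convergence rate.
r = 1 - 2/(kappa + 1) = 1 - 2*mu/(L + mu) = (L - mu)/(L + mu) = 21/247 = 0.085


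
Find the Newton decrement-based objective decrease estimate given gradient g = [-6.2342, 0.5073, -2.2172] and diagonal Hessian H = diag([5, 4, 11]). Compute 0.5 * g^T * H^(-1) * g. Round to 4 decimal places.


Step 1: H is diagonal, so H^(-1) * g = [-1.2468, 0.1268, -0.2016].
Step 2: g^T H^(-1) g = sum_i g_i^2 / H_ii
  = (-6.2342)^2/5 + (0.5073)^2/4 + (-2.2172)^2/11
  = 7.773 + 0.0643 + 0.4469 = 8.2843
Step 3: Objective decrease = 0.5 * g^T H^(-1) g = 4.1421


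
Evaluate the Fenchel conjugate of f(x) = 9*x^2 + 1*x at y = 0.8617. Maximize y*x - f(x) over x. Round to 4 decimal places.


f*(y) = sup_x {y*x - a*x^2 - b*x} = sup_x {(y-b)*x - a*x^2}
FOC: (y - b) - 2a*x = 0 => x* = (y - b)/(2a)
x* = (0.8617 - 1)/(2*9) = -0.0077
f*(0.8617) = (y-b)^2/(4a) = (0.8617 - 1)^2/(4*9)
= 0.0191/36 = 0.0005


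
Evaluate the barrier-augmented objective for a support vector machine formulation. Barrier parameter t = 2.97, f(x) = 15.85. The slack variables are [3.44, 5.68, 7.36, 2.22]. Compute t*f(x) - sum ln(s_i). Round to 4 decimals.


Step 1: Compute log-barrier.
ln values: [1.2355, 1.737, 1.9961, 0.7975]
phi = -(1.2355 + 1.737 + 1.9961 + 0.7975) = -5.766
Step 2: Compute augmented objective.
t*f(x) = 2.97*15.85 = 47.0745
Total = 47.0745 - 5.766 = 41.3085


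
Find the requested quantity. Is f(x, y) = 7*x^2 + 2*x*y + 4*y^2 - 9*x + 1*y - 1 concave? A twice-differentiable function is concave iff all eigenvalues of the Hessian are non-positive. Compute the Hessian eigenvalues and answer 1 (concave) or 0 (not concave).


The Hessian of f(x,y) = 7*x^2 + 2*x*y + 4*y^2 - 9*x + 1*y - 1 is:
H = [[14, 2], [2, 8]]
Trace = 14 + 8 = 22
Determinant = 14*8 - (2)^2 = 108
Discriminant = (22)^2 - 4*108 = 52.0
Eigenvalues: lambda_1 = 7.3944, lambda_2 = 14.6056
The function is not concave.

0


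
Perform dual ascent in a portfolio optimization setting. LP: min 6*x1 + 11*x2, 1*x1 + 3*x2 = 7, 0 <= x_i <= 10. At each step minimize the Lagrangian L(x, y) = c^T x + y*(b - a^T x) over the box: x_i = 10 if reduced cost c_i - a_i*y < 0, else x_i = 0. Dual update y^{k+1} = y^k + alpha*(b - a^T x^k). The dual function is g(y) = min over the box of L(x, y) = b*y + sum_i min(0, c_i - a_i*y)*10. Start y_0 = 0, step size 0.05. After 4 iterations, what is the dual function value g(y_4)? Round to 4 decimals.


Dual ascent for LP: min 6*x1 + 11*x2, 1*x1 + 3*x2 = 7, 0 <= x_i <= 10
Step 1: y^k = 0.0, reduced costs: (6.0, 11.0)
  x^k = (0.0, 0.0), subgradient = b - a^T x = 7.0
  y^{k+1} = 0.0 + 0.05*7.0 = 0.35
Step 2: y^k = 0.35, reduced costs: (5.65, 9.95)
  x^k = (0.0, 0.0), subgradient = b - a^T x = 7.0
  y^{k+1} = 0.35 + 0.05*7.0 = 0.7
Step 3: y^k = 0.7, reduced costs: (5.3, 8.9)
  x^k = (0.0, 0.0), subgradient = b - a^T x = 7.0
  y^{k+1} = 0.7 + 0.05*7.0 = 1.05
Step 4: y^k = 1.05, reduced costs: (4.95, 7.85)
  x^k = (0.0, 0.0), subgradient = b - a^T x = 7.0
  y^{k+1} = 1.05 + 0.05*7.0 = 1.4
Dual objective at y_4 = 1.4: reduced costs (4.6, 6.8), box minimizer x = (0.0, 0.0)
g(y_4) = b*y + (c1 - a1*y)*x1 + (c2 - a2*y)*x2 = 7*1.4 + 4.6*0.0 + 6.8*0.0 = 9.8 + 0.0 + 0.0 = 9.8


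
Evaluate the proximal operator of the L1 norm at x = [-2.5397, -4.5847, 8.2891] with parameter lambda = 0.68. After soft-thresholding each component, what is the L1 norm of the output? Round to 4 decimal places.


Soft-thresholding with lambda = 0.68:
prox(-2.5397) = sign(-2.5397)*max(|-2.5397| - 0.68, 0) = -1.8597
prox(-4.5847) = sign(-4.5847)*max(|-4.5847| - 0.68, 0) = -3.9047
prox(8.2891) = sign(8.2891)*max(|8.2891| - 0.68, 0) = 7.6091
prox(x) = [-1.8597, -3.9047, 7.6091]
||prox(x)||_1 = 1.8597 + 3.9047 + 7.6091 = 13.3735


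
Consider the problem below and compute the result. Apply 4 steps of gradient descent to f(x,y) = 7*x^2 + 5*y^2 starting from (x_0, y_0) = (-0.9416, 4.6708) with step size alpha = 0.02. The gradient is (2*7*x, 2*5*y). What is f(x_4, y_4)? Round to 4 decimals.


Gradient descent on f(x,y) = 7*x^2 + 5*y^2.
Starting point: (-0.9416, 4.6708), alpha = 0.02
Step 1: grad_x = 2*7*-0.9416 = -13.1824, grad_y = 2*5*4.6708 = 46.708
  x_1 = -0.9416 - 0.02*-13.1824 = -0.678
  y_1 = 4.6708 - 0.02*46.708 = 3.7366
Step 2: grad_x = 2*7*-0.678 = -9.4913, grad_y = 2*5*3.7366 = 37.3664
  x_2 = -0.678 - 0.02*-9.4913 = -0.4881
  y_2 = 3.7366 - 0.02*37.3664 = 2.9893
Step 3: grad_x = 2*7*-0.4881 = -6.8338, grad_y = 2*5*2.9893 = 29.8931
  x_3 = -0.4881 - 0.02*-6.8338 = -0.3515
  y_3 = 2.9893 - 0.02*29.8931 = 2.3914
Step 4: grad_x = 2*7*-0.3515 = -4.9203, grad_y = 2*5*2.3914 = 23.9145
  x_4 = -0.3515 - 0.02*-4.9203 = -0.253
  y_4 = 2.3914 - 0.02*23.9145 = 1.9132
f(-0.253, 1.9132) = 7*(-0.253)^2 + 5*1.9132^2 = 18.7491


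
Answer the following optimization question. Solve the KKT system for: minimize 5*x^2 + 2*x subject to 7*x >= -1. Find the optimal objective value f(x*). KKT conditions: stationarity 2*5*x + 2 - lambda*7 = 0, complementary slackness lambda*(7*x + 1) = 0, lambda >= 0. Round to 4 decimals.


Step 1: Try lambda = 0 (constraint inactive).
x_unc = -2/(2*5) = -0.2
Check: 7*-0.2 = -1.4 < -1 -- violated!
Step 2: Constraint must be active: 7*x = -1
x* = -1/7 = -0.1429 (rounded; the exact value -1/7 is used below)
lambda = (2*5*(-1/7) + 2)/7 = 0.0816
Step 3: Compute optimal value.
f(x*) = 5*(-1/7)^2 + 2*(-1/7) = -0.1837


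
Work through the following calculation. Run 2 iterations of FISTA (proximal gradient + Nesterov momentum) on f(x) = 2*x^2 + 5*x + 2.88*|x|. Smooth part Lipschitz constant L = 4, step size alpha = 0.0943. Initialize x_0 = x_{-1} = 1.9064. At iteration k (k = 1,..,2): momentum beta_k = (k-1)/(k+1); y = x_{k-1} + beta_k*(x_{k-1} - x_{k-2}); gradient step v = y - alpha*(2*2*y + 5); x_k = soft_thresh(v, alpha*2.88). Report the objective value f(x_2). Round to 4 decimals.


FISTA on f(x) = 2*x^2 + 5*x + 2.88*|x|
L = 4, alpha = 0.0943
Iteration 1: beta = 0.0, y = 1.9064 + 0.0*(1.9064 - 1.9064) = 1.9064
  grad(y) = 12.6256, v = y - alpha*grad = 0.7158
  prox(v) = soft_thresh(0.7158, 0.2716) = 0.4442
Iteration 2: beta = 0.3333, y = 0.4442 + 0.3333*(0.4442 - 1.9064) = -0.0432
  grad(y) = 4.8273, v = y - alpha*grad = -0.4984
  prox(v) = soft_thresh(-0.4984, 0.2716) = -0.2268
f(x_2) = 2*(-0.2268)^2 + 5*(-0.2268) + 2.88*|-0.2268| = -0.3779


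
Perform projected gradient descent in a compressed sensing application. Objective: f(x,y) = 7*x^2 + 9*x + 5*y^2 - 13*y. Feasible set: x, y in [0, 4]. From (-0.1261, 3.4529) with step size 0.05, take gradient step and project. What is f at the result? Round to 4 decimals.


Step 1: Compute gradient at (-0.1261, 3.4529).
grad_x = 2*7*-0.1261 + 9 = 7.2346
grad_y = 2*5*3.4529 - 13 = 21.529
Step 2: Gradient step.
x_raw = -0.1261 - 0.05*7.2346 = -0.4878
y_raw = 3.4529 - 0.05*21.529 = 2.3765
Step 3: Project onto [0, 4].
x_proj = clip(-0.4878) = 0.0
y_proj = clip(2.3765) = 2.3765
Step 4: Evaluate f.
f(0.0, 2.3765) = -2.6563


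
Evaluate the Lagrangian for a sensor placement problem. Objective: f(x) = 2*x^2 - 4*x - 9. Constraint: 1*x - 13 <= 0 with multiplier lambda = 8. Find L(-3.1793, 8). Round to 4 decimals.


Step 1: Evaluate f(x).
f(-3.1793) = 2*(-3.1793)^2 - 4*(-3.1793) - 9 = 23.9331
Step 2: Evaluate g(x).
g(-3.1793) = 1*-3.1793 - 13 = -16.1793
Step 3: Compute Lagrangian.
L = 23.9331 + 8*-16.1793 = -105.5013


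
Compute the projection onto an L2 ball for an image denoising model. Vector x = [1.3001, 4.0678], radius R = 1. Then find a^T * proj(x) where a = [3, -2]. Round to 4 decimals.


Step 1: Compute ||x|| (intermediates to 6 decimals).
||x|| = sqrt(1.3001^2 + 4.0678^2) = 4.27051
Step 2: Project.
Since ||x|| > R, scale = R/||x|| = 1/4.27051 = 0.234164, proj(x) = scale * x
proj(x) = [0.304437, 0.952532]
Step 3: Dot product.
a^T * proj(x) = 3*0.304437 - 2*0.952532 = -0.9918


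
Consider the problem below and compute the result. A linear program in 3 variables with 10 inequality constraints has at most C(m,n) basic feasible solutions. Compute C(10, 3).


Each vertex corresponds to some choice of n active constraints out of m, so the number of vertices is at most C(m, n) = m! / (n!(m-n)!).
m = 10, n = 3
Numerator: 10 * 9 * 8
Denominator: 3! = 6
C(10, 3) = 120


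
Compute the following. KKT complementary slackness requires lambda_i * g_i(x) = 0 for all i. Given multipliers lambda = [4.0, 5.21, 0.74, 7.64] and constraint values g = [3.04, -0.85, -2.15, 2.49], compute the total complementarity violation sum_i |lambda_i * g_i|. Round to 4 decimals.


KKT complementary slackness check:
lambda_1 * g_1 = 4.0 * 3.04 = 12.16
lambda_2 * g_2 = 5.21 * -0.85 = -4.4285
lambda_3 * g_3 = 0.74 * -2.15 = -1.591
lambda_4 * g_4 = 7.64 * 2.49 = 19.0236
Total violation = 12.16 + 4.4285 + 1.591 + 19.0236 = 37.2031


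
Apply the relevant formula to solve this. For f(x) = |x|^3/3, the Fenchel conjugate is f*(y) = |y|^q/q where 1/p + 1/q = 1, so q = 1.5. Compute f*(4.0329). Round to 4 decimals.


The conjugate exponent q satisfies 1/p + 1/q = 1.
p = 3, so q = 3/(3 - 1) = 1.5
|y|^q = 4.0329^1.5 = 8.0989
f*(4.0329) = 8.0989 / 1.5 = 5.3993


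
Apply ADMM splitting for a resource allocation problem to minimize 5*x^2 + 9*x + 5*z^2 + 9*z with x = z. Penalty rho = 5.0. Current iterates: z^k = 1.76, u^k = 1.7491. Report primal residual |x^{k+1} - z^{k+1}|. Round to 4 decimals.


ADMM iteration with rho = 5.0, z^k = 1.76, u^k = 1.7491
Step 1: x-update.
Minimize 5*x^2 + 9*x + (5.0/2)*(x - 1.76 + 1.7491)^2
FOC: (2*5 + 5.0)*x = -9 + 5.0*(1.76 - 1.7491)
x^{k+1} = -0.5964
Step 2: z-update.
Minimize 5*z^2 + 9*z + (5.0/2)*(-0.5964 - z + 1.7491)^2
FOC: (2*5 + 5.0)*z = -9 + 5.0*(-0.5964 + 1.7491)
z^{k+1} = -0.2158
Step 3: u-update.
u^{k+1} = 1.7491 - 0.5964 + 0.2158 = 1.3685
Step 4: Primal residual = |-0.5964 + 0.2158| = 0.3806


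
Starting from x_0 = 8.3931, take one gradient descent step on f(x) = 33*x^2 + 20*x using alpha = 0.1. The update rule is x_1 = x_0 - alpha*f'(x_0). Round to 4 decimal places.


We compute the gradient at x_0 and apply the update.
f'(x) = 66*x + 20
f'(8.3931) = 66*8.3931 + 20 = 573.9446
x_1 = 8.3931 - 0.1*573.9446 = -49.0014


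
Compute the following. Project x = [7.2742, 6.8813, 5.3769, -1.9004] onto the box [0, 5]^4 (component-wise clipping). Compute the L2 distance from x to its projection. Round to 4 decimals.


Project each component onto [0, 5].
clip(7.2742) = 5.0, clip(6.8813) = 5.0, clip(5.3769) = 5.0, clip(-1.9004) = 0.0
Projection = [5.0, 5.0, 5.0, 0.0]
Squared diffs: [5.172, 3.5393, 0.1421, 3.6115]
Distance = sqrt(12.4649) = 3.5306


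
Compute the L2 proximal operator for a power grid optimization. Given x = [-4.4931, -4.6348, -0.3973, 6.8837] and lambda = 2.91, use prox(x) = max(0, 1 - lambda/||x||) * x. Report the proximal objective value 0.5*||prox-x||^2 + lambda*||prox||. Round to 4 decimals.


Step 1: Compute ||x||.
||x|| = 9.4452
Step 2: Compute scaling factor.
scale = max(0, 1 - 2.91/9.4452) = 0.6919
Step 3: prox(x) = [-3.1088, -3.2069, -0.2749, 4.7629]
||prox(x)|| = 6.5352
Step 4: Proximal objective.
0.5*||prox-x||^2 = 4.2341
lambda*||prox|| = 19.0174
Total = 23.2516


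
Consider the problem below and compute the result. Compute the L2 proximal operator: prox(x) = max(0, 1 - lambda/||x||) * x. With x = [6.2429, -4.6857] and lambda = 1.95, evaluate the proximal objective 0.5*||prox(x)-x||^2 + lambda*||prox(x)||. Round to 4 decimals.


Step 1: Compute ||x||.
||x|| = 7.8057
Step 2: Compute scaling factor.
scale = max(0, 1 - 1.95/7.8057) = 0.7502
Step 3: prox(x) = [4.6833, -3.5151]
||prox(x)|| = 5.8557
Step 4: Proximal objective.
0.5*||prox-x||^2 = 1.9013
lambda*||prox|| = 11.4186
Total = 13.3199


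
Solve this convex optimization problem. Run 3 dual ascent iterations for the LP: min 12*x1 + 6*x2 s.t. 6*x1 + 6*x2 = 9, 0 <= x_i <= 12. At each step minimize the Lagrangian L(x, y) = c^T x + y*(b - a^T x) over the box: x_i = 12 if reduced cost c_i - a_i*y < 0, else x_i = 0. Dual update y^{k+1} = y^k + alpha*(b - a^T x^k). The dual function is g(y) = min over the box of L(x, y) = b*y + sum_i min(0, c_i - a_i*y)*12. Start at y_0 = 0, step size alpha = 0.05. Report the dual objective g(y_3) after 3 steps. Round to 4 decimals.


Dual ascent for LP: min 12*x1 + 6*x2, 6*x1 + 6*x2 = 9, 0 <= x_i <= 12
Step 1: y^k = 0.0, reduced costs: (12.0, 6.0)
  x^k = (0.0, 0.0), subgradient = b - a^T x = 9.0
  y^{k+1} = 0.0 + 0.05*9.0 = 0.45
Step 2: y^k = 0.45, reduced costs: (9.3, 3.3)
  x^k = (0.0, 0.0), subgradient = b - a^T x = 9.0
  y^{k+1} = 0.45 + 0.05*9.0 = 0.9
Step 3: y^k = 0.9, reduced costs: (6.6, 0.6)
  x^k = (0.0, 0.0), subgradient = b - a^T x = 9.0
  y^{k+1} = 0.9 + 0.05*9.0 = 1.35
Dual objective at y_3 = 1.35: reduced costs (3.9, -2.1), box minimizer x = (0.0, 12.0)
g(y_3) = b*y + (c1 - a1*y)*x1 + (c2 - a2*y)*x2 = 9*1.35 + 3.9*0.0 + (-2.1)*12.0 = 12.15 + 0.0 - 25.2 = -13.05


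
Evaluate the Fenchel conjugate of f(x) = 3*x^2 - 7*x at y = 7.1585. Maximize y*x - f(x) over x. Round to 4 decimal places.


f*(y) = sup_x {y*x - a*x^2 - b*x} = sup_x {(y-b)*x - a*x^2}
FOC: (y - b) - 2a*x = 0 => x* = (y - b)/(2a)
x* = (7.1585 + 7)/(2*3) = 2.3598
f*(7.1585) = (y-b)^2/(4a) = (7.1585 + 7)^2/(4*3)
= 200.4631/12 = 16.7053


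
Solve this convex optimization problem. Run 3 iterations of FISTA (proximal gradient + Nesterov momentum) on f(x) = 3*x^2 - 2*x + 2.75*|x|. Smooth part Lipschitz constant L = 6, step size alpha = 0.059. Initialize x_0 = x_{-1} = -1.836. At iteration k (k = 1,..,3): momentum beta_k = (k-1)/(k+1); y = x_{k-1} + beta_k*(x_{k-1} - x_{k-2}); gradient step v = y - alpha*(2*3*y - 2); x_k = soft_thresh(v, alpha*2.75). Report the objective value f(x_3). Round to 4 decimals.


FISTA on f(x) = 3*x^2 - 2*x + 2.75*|x|
L = 6, alpha = 0.059
Iteration 1: beta = 0.0, y = -1.836 + 0.0*(-1.836 + 1.836) = -1.836
  grad(y) = -13.016, v = y - alpha*grad = -1.0681
  prox(v) = soft_thresh(-1.0681, 0.1623) = -0.9058
Iteration 2: beta = 0.3333, y = -0.9058 + 0.3333*(-0.9058 + 1.836) = -0.5957
  grad(y) = -5.5744, v = y - alpha*grad = -0.2668
  prox(v) = soft_thresh(-0.2668, 0.1623) = -0.1046
Iteration 3: beta = 0.5, y = -0.1046 + 0.5*(-0.1046 + 0.9058) = 0.296
  grad(y) = -0.224, v = y - alpha*grad = 0.3092
  prox(v) = soft_thresh(0.3092, 0.1623) = 0.147
f(x_3) = 3*0.147^2 - 2*0.147 + 2.75*|0.147| = 0.175


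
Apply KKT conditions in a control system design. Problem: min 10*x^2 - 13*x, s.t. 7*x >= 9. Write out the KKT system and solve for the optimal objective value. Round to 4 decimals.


Step 1: Try lambda = 0 (constraint inactive).
x_unc = 13/(2*10) = 0.65
Check: 7*0.65 = 4.55 < 9 -- violated!
Step 2: Constraint must be active: 7*x = 9
x* = 9/7 = 1.2857 (rounded; the exact value 9/7 is used below)
lambda = (2*10*(9/7) - 13)/7 = 1.8163
Step 3: Compute optimal value.
f(x*) = 10*(9/7)^2 - 13*(9/7) = -0.1837


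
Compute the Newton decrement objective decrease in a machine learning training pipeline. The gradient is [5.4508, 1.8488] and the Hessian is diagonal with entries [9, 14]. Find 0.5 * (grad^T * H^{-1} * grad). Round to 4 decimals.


Step 1: H is diagonal, so H^(-1) * g = [0.6056, 0.1321].
Step 2: g^T H^(-1) g = sum_i g_i^2 / H_ii
  = (5.4508)^2/9 + (1.8488)^2/14
  = 3.3012 + 0.2441 = 3.5454
Step 3: Objective decrease = 0.5 * g^T H^(-1) g = 1.7727


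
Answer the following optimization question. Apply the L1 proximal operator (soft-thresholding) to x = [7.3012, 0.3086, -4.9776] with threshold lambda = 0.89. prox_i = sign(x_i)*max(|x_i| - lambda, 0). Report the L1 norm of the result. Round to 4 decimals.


Soft-thresholding with lambda = 0.89:
prox(7.3012) = sign(7.3012)*max(|7.3012| - 0.89, 0) = 6.4112
prox(0.3086) = sign(0.3086)*max(|0.3086| - 0.89, 0) = 0.0
prox(-4.9776) = sign(-4.9776)*max(|-4.9776| - 0.89, 0) = -4.0876
prox(x) = [6.4112, 0.0, -4.0876]
||prox(x)||_1 = 6.4112 + 0.0 + 4.0876 = 10.4988


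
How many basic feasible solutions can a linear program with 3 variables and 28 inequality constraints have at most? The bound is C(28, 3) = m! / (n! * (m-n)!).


Each vertex corresponds to some choice of n active constraints out of m, so the number of vertices is at most C(m, n) = m! / (n!(m-n)!).
m = 28, n = 3
Numerator: 28 * 27 * 26
Denominator: 3! = 6
C(28, 3) = 3276


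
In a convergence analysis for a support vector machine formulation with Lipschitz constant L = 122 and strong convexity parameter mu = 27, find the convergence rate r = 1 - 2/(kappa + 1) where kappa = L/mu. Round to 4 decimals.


Step 1: Compute the condition number.
kappa = L/mu = 122/27 = 4.5185
Step 2: Compute the convergence rate.
r = 1 - 2/(kappa + 1) = 1 - 2*mu/(L + mu) = (L - mu)/(L + mu) = 95/149 = 0.6376


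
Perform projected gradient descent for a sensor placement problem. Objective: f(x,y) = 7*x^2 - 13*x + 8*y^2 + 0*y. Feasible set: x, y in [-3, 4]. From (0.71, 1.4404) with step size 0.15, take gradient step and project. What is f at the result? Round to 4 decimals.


Step 1: Compute gradient at (0.71, 1.4404).
grad_x = 2*7*0.71 - 13 = -3.06
grad_y = 2*8*1.4404 + 0 = 23.0464
Step 2: Gradient step.
x_raw = 0.71 - 0.15*-3.06 = 1.169
y_raw = 1.4404 - 0.15*23.0464 = -2.0166
Step 3: Project onto [-3, 4].
x_proj = clip(1.169) = 1.169
y_proj = clip(-2.0166) = -2.0166
Step 4: Evaluate f.
f(1.169, -2.0166) = 26.901


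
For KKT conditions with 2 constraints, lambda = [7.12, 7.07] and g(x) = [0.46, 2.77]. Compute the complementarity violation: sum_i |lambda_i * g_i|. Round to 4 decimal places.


KKT complementary slackness check:
lambda_1 * g_1 = 7.12 * 0.46 = 3.2752
lambda_2 * g_2 = 7.07 * 2.77 = 19.5839
Total violation = 3.2752 + 19.5839 = 22.8591


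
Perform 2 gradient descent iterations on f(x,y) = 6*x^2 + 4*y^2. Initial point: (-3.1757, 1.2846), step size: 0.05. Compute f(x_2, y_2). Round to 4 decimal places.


Gradient descent on f(x,y) = 6*x^2 + 4*y^2.
Starting point: (-3.1757, 1.2846), alpha = 0.05
Step 1: grad_x = 2*6*-3.1757 = -38.1084, grad_y = 2*4*1.2846 = 10.2768
  x_1 = -3.1757 - 0.05*-38.1084 = -1.2703
  y_1 = 1.2846 - 0.05*10.2768 = 0.7708
Step 2: grad_x = 2*6*-1.2703 = -15.2434, grad_y = 2*4*0.7708 = 6.1661
  x_2 = -1.2703 - 0.05*-15.2434 = -0.5081
  y_2 = 0.7708 - 0.05*6.1661 = 0.4625
f(-0.5081, 0.4625) = 6*(-0.5081)^2 + 4*0.4625^2 = 2.4045


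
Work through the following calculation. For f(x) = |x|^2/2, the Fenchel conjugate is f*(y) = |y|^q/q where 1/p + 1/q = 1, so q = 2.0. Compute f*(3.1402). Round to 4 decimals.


The conjugate exponent q satisfies 1/p + 1/q = 1.
p = 2, so q = 2/(2 - 1) = 2.0
|y|^q = 3.1402^2.0 = 9.8609
f*(3.1402) = 9.8609 / 2.0 = 4.9304


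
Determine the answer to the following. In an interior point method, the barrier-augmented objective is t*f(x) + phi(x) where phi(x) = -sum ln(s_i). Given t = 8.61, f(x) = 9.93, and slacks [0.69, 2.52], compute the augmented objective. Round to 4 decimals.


Step 1: Compute log-barrier.
ln values: [-0.3711, 0.9243]
phi = -(-0.3711 + 0.9243) = -0.5532
Step 2: Compute augmented objective.
t*f(x) = 8.61*9.93 = 85.4973
Total = 85.4973 - 0.5532 = 84.9441


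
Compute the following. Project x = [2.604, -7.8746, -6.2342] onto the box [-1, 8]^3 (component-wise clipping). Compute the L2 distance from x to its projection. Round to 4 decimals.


Project each component onto [-1, 8].
clip(2.604) = 2.604, clip(-7.8746) = -1.0, clip(-6.2342) = -1.0
Projection = [2.604, -1.0, -1.0]
Squared diffs: [0.0, 47.2601, 27.3968]
Distance = sqrt(74.6569) = 8.6404


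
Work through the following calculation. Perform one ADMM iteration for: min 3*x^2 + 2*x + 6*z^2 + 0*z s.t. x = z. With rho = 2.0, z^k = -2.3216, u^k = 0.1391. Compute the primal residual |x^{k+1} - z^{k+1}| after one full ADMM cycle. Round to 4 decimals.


ADMM iteration with rho = 2.0, z^k = -2.3216, u^k = 0.1391
Step 1: x-update.
Minimize 3*x^2 + 2*x + (2.0/2)*(x + 2.3216 + 0.1391)^2
FOC: (2*3 + 2.0)*x = -2 + 2.0*(-2.3216 - 0.1391)
x^{k+1} = -0.8652
Step 2: z-update.
Minimize 6*z^2 + 0*z + (2.0/2)*(-0.8652 - z + 0.1391)^2
FOC: (2*6 + 2.0)*z = 0 + 2.0*(-0.8652 + 0.1391)
z^{k+1} = -0.1037
Step 3: u-update.
u^{k+1} = 0.1391 - 0.8652 + 0.1037 = -0.6224
Step 4: Primal residual = |-0.8652 + 0.1037| = 0.7615


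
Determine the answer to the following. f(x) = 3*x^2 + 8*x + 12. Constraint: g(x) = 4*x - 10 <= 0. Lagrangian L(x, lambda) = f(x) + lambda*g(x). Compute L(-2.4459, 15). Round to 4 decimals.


Step 1: Evaluate f(x).
f(-2.4459) = 3*(-2.4459)^2 + 8*(-2.4459) + 12 = 10.3801
Step 2: Evaluate g(x).
g(-2.4459) = 4*-2.4459 - 10 = -19.7836
Step 3: Compute Lagrangian.
L = 10.3801 + 15*-19.7836 = -286.3739


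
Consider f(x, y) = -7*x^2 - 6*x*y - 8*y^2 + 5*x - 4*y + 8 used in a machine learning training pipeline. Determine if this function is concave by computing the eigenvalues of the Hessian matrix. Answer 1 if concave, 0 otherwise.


The Hessian of f(x,y) = -7*x^2 - 6*x*y - 8*y^2 + 5*x - 4*y + 8 is:
H = [[-14, -6], [-6, -16]]
Trace = -14 - 16 = -30
Determinant = -14*-16 - (-6)^2 = 188
Discriminant = (-30)^2 - 4*188 = 148.0
Eigenvalues: lambda_1 = -21.0828, lambda_2 = -8.9172
The function is concave.

1


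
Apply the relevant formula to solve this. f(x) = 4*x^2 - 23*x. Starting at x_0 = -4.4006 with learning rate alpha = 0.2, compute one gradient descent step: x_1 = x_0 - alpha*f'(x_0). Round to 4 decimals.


We compute the gradient at x_0 and apply the update.
f'(x) = 8*x - 23
f'(-4.4006) = 8*-4.4006 - 23 = -58.2048
x_1 = -4.4006 - 0.2*-58.2048 = 7.2404


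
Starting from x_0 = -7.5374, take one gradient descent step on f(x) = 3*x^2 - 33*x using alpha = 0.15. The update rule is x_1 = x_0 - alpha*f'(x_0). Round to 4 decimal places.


We compute the gradient at x_0 and apply the update.
f'(x) = 6*x - 33
f'(-7.5374) = 6*-7.5374 - 33 = -78.2244
x_1 = -7.5374 - 0.15*-78.2244 = 4.1963


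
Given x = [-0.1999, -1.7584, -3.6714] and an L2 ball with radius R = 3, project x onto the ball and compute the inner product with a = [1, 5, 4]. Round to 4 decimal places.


Step 1: Compute ||x|| (intermediates to 6 decimals).
||x|| = sqrt((-0.1999)^2 + (-1.7584)^2 + (-3.6714)^2) = 4.075673
Step 2: Project.
Since ||x|| > R, scale = R/||x|| = 3/4.075673 = 0.736075, proj(x) = scale * x
proj(x) = [-0.147141, -1.294314, -2.702426]
Step 3: Dot product.
a^T * proj(x) = 1*(-0.147141) + 5*(-1.294314) + 4*(-2.702426) = -17.4284


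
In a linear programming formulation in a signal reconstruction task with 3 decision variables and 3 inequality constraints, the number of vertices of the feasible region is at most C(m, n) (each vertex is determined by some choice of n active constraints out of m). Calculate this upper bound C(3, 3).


Each vertex corresponds to some choice of n active constraints out of m, so the number of vertices is at most C(m, n) = m! / (n!(m-n)!).
m = 3, n = 3
Numerator: 3 * 2 * 1
Denominator: 3! = 6
C(3, 3) = 1


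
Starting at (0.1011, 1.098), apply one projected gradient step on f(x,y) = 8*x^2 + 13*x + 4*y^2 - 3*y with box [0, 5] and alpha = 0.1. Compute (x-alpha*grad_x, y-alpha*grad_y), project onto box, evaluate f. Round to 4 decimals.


Step 1: Compute gradient at (0.1011, 1.098).
grad_x = 2*8*0.1011 + 13 = 14.6176
grad_y = 2*4*1.098 - 3 = 5.784
Step 2: Gradient step.
x_raw = 0.1011 - 0.1*14.6176 = -1.3607
y_raw = 1.098 - 0.1*5.784 = 0.5196
Step 3: Project onto [0, 5].
x_proj = clip(-1.3607) = 0.0
y_proj = clip(0.5196) = 0.5196
Step 4: Evaluate f.
f(0.0, 0.5196) = -0.4789


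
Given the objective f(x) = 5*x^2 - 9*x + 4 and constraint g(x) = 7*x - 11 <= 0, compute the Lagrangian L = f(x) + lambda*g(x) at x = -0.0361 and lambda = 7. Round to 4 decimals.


Step 1: Evaluate f(x).
f(-0.0361) = 5*(-0.0361)^2 - 9*(-0.0361) + 4 = 4.3314
Step 2: Evaluate g(x).
g(-0.0361) = 7*-0.0361 - 11 = -11.2527
Step 3: Compute Lagrangian.
L = 4.3314 + 7*-11.2527 = -74.4375


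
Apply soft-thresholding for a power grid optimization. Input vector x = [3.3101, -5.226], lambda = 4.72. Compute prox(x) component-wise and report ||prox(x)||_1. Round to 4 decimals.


Soft-thresholding with lambda = 4.72:
prox(3.3101) = sign(3.3101)*max(|3.3101| - 4.72, 0) = 0.0
prox(-5.226) = sign(-5.226)*max(|-5.226| - 4.72, 0) = -0.506
prox(x) = [0.0, -0.506]
||prox(x)||_1 = 0.0 + 0.506 = 0.506


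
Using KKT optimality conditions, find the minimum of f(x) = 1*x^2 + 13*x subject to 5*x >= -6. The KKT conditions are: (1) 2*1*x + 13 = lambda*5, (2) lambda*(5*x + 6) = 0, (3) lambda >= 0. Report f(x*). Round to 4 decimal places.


Step 1: Try lambda = 0 (constraint inactive).
x_unc = -13/(2*1) = -6.5
Check: 5*-6.5 = -32.5 < -6 -- violated!
Step 2: Constraint must be active: 5*x = -6
x* = -6/5 = -1.2
lambda = (2*1*(-1.2) + 13)/5 = 2.12
Step 3: Compute optimal value.
f(x*) = 1*(-1.2)^2 + 13*(-1.2) = -14.16


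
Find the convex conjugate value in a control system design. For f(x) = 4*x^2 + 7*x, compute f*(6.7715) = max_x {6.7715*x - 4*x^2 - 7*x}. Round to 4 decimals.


f*(y) = sup_x {y*x - a*x^2 - b*x} = sup_x {(y-b)*x - a*x^2}
FOC: (y - b) - 2a*x = 0 => x* = (y - b)/(2a)
x* = (6.7715 - 7)/(2*4) = -0.0286
f*(6.7715) = (y-b)^2/(4a) = (6.7715 - 7)^2/(4*4)
= 0.0522/16 = 0.0033


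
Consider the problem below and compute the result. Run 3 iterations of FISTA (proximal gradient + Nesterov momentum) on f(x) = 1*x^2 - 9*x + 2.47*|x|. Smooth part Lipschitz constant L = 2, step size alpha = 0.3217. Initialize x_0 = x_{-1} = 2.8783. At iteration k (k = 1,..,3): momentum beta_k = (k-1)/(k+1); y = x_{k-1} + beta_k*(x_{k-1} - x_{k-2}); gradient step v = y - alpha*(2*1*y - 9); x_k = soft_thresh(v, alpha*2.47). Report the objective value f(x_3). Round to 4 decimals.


FISTA on f(x) = 1*x^2 - 9*x + 2.47*|x|
L = 2, alpha = 0.3217
Iteration 1: beta = 0.0, y = 2.8783 + 0.0*(2.8783 - 2.8783) = 2.8783
  grad(y) = -3.2434, v = y - alpha*grad = 3.9217
  prox(v) = soft_thresh(3.9217, 0.7946) = 3.1271
Iteration 2: beta = 0.3333, y = 3.1271 + 0.3333*(3.1271 - 2.8783) = 3.21
  grad(y) = -2.5799, v = y - alpha*grad = 4.04
  prox(v) = soft_thresh(4.04, 0.7946) = 3.2454
Iteration 3: beta = 0.5, y = 3.2454 + 0.5*(3.2454 - 3.1271) = 3.3045
  grad(y) = -2.3909, v = y - alpha*grad = 4.0737
  prox(v) = soft_thresh(4.0737, 0.7946) = 3.2791
f(x_3) = 1*3.2791^2 - 9*3.2791 + 2.47*|3.2791| = -10.66


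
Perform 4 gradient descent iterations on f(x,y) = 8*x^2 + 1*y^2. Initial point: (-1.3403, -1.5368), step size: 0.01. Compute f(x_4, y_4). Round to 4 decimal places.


Gradient descent on f(x,y) = 8*x^2 + 1*y^2.
Starting point: (-1.3403, -1.5368), alpha = 0.01
Step 1: grad_x = 2*8*-1.3403 = -21.4448, grad_y = 2*1*-1.5368 = -3.0736
  x_1 = -1.3403 - 0.01*-21.4448 = -1.1259
  y_1 = -1.5368 - 0.01*-3.0736 = -1.5061
Step 2: grad_x = 2*8*-1.1259 = -18.0136, grad_y = 2*1*-1.5061 = -3.0121
  x_2 = -1.1259 - 0.01*-18.0136 = -0.9457
  y_2 = -1.5061 - 0.01*-3.0121 = -1.4759
Step 3: grad_x = 2*8*-0.9457 = -15.1315, grad_y = 2*1*-1.4759 = -2.9519
  x_3 = -0.9457 - 0.01*-15.1315 = -0.7944
  y_3 = -1.4759 - 0.01*-2.9519 = -1.4464
Step 4: grad_x = 2*8*-0.7944 = -12.7104, grad_y = 2*1*-1.4464 = -2.8928
  x_4 = -0.7944 - 0.01*-12.7104 = -0.6673
  y_4 = -1.4464 - 0.01*-2.8928 = -1.4175
f(-0.6673, -1.4175) = 8*(-0.6673)^2 + 1*(-1.4175)^2 = 5.5716


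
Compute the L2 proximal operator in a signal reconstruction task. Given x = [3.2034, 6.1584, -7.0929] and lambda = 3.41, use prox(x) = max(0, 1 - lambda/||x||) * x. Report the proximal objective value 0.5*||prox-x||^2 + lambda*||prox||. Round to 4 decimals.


Step 1: Compute ||x||.
||x|| = 9.9246
Step 2: Compute scaling factor.
scale = max(0, 1 - 3.41/9.9246) = 0.6564
Step 3: prox(x) = [2.1027, 4.0424, -4.6558]
||prox(x)|| = 6.5146
Step 4: Proximal objective.
0.5*||prox-x||^2 = 5.8141
lambda*||prox|| = 22.2148
Total = 28.0287


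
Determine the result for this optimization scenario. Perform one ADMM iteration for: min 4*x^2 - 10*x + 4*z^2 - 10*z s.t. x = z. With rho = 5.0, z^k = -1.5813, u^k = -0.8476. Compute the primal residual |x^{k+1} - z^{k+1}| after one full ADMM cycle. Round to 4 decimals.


ADMM iteration with rho = 5.0, z^k = -1.5813, u^k = -0.8476
Step 1: x-update.
Minimize 4*x^2 - 10*x + (5.0/2)*(x + 1.5813 - 0.8476)^2
FOC: (2*4 + 5.0)*x = 10 + 5.0*(-1.5813 + 0.8476)
x^{k+1} = 0.487
Step 2: z-update.
Minimize 4*z^2 - 10*z + (5.0/2)*(0.487 - z - 0.8476)^2
FOC: (2*4 + 5.0)*z = 10 + 5.0*(0.487 - 0.8476)
z^{k+1} = 0.6306
Step 3: u-update.
u^{k+1} = -0.8476 + 0.487 - 0.6306 = -0.9911
Step 4: Primal residual = |0.487 - 0.6306| = 0.1435


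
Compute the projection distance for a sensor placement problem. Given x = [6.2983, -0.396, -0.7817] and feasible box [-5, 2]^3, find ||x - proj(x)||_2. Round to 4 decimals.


Project each component onto [-5, 2].
clip(6.2983) = 2.0, clip(-0.396) = -0.396, clip(-0.7817) = -0.7817
Projection = [2.0, -0.396, -0.7817]
Squared diffs: [18.4754, 0.0, 0.0]
Distance = sqrt(18.4754) = 4.2983


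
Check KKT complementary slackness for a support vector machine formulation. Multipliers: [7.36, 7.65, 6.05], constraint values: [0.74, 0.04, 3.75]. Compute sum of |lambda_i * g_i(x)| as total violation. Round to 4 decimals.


KKT complementary slackness check:
lambda_1 * g_1 = 7.36 * 0.74 = 5.4464
lambda_2 * g_2 = 7.65 * 0.04 = 0.306
lambda_3 * g_3 = 6.05 * 3.75 = 22.6875
Total violation = 5.4464 + 0.306 + 22.6875 = 28.4399


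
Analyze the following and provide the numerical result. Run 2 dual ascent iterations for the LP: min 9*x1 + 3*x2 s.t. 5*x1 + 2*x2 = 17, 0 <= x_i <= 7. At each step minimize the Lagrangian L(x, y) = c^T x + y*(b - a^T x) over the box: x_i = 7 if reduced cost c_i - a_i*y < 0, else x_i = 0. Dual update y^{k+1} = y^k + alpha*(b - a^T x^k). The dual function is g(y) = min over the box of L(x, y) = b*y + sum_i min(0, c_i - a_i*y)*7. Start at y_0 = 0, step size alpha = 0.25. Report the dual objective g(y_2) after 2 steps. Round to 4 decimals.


Dual ascent for LP: min 9*x1 + 3*x2, 5*x1 + 2*x2 = 17, 0 <= x_i <= 7
Step 1: y^k = 0.0, reduced costs: (9.0, 3.0)
  x^k = (0.0, 0.0), subgradient = b - a^T x = 17.0
  y^{k+1} = 0.0 + 0.25*17.0 = 4.25
Step 2: y^k = 4.25, reduced costs: (-12.25, -5.5)
  x^k = (7.0, 7.0), subgradient = b - a^T x = -32.0
  y^{k+1} = 4.25 + 0.25*-32.0 = -3.75
Dual objective at y_2 = -3.75: reduced costs (27.75, 10.5), box minimizer x = (0.0, 0.0)
g(y_2) = b*y + (c1 - a1*y)*x1 + (c2 - a2*y)*x2 = 17*(-3.75) + 27.75*0.0 + 10.5*0.0 = -63.75 + 0.0 + 0.0 = -63.75


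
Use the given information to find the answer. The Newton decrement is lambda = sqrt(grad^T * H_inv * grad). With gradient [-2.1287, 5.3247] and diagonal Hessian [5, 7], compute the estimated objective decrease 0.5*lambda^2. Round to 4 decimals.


Step 1: H is diagonal, so H^(-1) * g = [-0.4257, 0.7607].
Step 2: g^T H^(-1) g = sum_i g_i^2 / H_ii
  = (-2.1287)^2/5 + (5.3247)^2/7
  = 0.9063 + 4.0503 = 4.9566
Step 3: Objective decrease = 0.5 * g^T H^(-1) g = 2.4783


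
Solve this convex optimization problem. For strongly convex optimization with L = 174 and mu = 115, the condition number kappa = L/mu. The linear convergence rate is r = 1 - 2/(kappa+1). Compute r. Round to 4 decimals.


Step 1: Compute the condition number.
kappa = L/mu = 174/115 = 1.513
Step 2: Compute the convergence rate.
r = 1 - 2/(kappa + 1) = 1 - 2*mu/(L + mu) = (L - mu)/(L + mu) = 59/289 = 0.2042


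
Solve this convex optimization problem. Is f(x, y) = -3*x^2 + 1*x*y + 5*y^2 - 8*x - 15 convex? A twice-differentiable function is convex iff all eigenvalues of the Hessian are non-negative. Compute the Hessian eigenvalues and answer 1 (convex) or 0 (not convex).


The Hessian of f(x,y) = -3*x^2 + 1*x*y + 5*y^2 - 8*x - 15 is:
H = [[-6, 1], [1, 10]]
Trace = -6 + 10 = 4
Determinant = -6*10 - (1)^2 = -61
Discriminant = (4)^2 - 4*-61 = 260.0
Eigenvalues: lambda_1 = -6.0623, lambda_2 = 10.0623
The function is not convex.

0


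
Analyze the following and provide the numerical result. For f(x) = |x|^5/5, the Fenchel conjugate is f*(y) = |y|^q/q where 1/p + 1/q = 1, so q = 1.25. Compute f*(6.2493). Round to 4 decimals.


The conjugate exponent q satisfies 1/p + 1/q = 1.
p = 5, so q = 5/(5 - 1) = 1.25
|y|^q = 6.2493^1.25 = 9.8807
f*(6.2493) = 9.8807 / 1.25 = 7.9046


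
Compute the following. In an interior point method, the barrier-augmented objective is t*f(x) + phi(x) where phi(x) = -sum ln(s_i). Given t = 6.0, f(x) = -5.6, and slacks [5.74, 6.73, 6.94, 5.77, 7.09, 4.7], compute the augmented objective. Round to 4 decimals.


Step 1: Compute log-barrier.
ln values: [1.7475, 1.9066, 1.9373, 1.7527, 1.9587, 1.5476]
phi = -(1.7475 + 1.9066 + 1.9373 + 1.7527 + 1.9587 + 1.5476) = -10.8503
Step 2: Compute augmented objective.
t*f(x) = 6.0*-5.6 = -33.6
Total = -33.6 - 10.8503 = -44.4503


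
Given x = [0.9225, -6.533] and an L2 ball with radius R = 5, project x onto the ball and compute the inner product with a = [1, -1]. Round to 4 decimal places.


Step 1: Compute ||x|| (intermediates to 6 decimals).
||x|| = sqrt(0.9225^2 + (-6.533)^2) = 6.59781
Step 2: Project.
Since ||x|| > R, scale = R/||x|| = 5/6.59781 = 0.757827, proj(x) = scale * x
proj(x) = [0.699095, -4.950884]
Step 3: Dot product.
a^T * proj(x) = 1*0.699095 - 1*(-4.950884) = 5.65


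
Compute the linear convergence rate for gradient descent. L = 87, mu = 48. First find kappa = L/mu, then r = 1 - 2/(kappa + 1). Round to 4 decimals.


Step 1: Compute the condition number.
kappa = L/mu = 87/48 = 1.8125
Step 2: Compute the convergence rate.
r = 1 - 2/(kappa + 1) = 1 - 2*mu/(L + mu) = (L - mu)/(L + mu) = 39/135 = 0.2889


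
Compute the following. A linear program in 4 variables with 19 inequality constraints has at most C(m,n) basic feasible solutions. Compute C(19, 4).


Each vertex corresponds to some choice of n active constraints out of m, so the number of vertices is at most C(m, n) = m! / (n!(m-n)!).
m = 19, n = 4
Numerator: 19 * 18 * 17 * 16
Denominator: 4! = 24
C(19, 4) = 3876


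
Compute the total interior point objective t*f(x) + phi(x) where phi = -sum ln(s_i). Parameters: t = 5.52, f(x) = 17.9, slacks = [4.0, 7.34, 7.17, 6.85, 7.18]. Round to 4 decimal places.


Step 1: Compute log-barrier.
ln values: [1.3863, 1.9933, 1.9699, 1.9242, 1.9713]
phi = -(1.3863 + 1.9933 + 1.9699 + 1.9242 + 1.9713) = -9.2451
Step 2: Compute augmented objective.
t*f(x) = 5.52*17.9 = 98.808
Total = 98.808 - 9.2451 = 89.5629


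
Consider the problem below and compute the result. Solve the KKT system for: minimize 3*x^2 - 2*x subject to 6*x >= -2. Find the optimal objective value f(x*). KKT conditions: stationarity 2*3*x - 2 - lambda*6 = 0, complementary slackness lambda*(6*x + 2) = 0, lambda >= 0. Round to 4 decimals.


Step 1: Try lambda = 0 (constraint inactive).
Stationarity: 2*3*x - 2 = 0
x* = 2/(2*3) = 1/3 = 0.3333 (rounded; the exact value 1/3 is used below)
Check constraint: 6*0.3333 = 1.9998 >= -2 -- satisfied.
Step 2: Compute optimal value.
f(x*) = 3*(1/3)^2 - 2*(1/3) = -0.3333


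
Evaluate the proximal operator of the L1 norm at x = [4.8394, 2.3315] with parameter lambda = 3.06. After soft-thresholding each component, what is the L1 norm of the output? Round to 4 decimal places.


Soft-thresholding with lambda = 3.06:
prox(4.8394) = sign(4.8394)*max(|4.8394| - 3.06, 0) = 1.7794
prox(2.3315) = sign(2.3315)*max(|2.3315| - 3.06, 0) = 0.0
prox(x) = [1.7794, 0.0]
||prox(x)||_1 = 1.7794 + 0.0 = 1.7794


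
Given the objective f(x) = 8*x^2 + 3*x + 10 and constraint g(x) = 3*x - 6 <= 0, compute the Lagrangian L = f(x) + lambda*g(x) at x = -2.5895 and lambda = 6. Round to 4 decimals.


Step 1: Evaluate f(x).
f(-2.5895) = 8*(-2.5895)^2 + 3*(-2.5895) + 10 = 55.8756
Step 2: Evaluate g(x).
g(-2.5895) = 3*-2.5895 - 6 = -13.7685
Step 3: Compute Lagrangian.
L = 55.8756 + 6*-13.7685 = -26.7354


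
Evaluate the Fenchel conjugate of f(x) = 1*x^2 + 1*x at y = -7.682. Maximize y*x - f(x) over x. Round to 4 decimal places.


f*(y) = sup_x {y*x - a*x^2 - b*x} = sup_x {(y-b)*x - a*x^2}
FOC: (y - b) - 2a*x = 0 => x* = (y - b)/(2a)
x* = (-7.682 - 1)/(2*1) = -4.341
f*(-7.682) = (y-b)^2/(4a) = (-7.682 - 1)^2/(4*1)
= 75.3771/4 = 18.8443


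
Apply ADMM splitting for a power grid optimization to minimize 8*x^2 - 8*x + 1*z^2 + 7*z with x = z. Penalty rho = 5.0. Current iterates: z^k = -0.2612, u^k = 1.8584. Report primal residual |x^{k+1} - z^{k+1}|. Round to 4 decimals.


ADMM iteration with rho = 5.0, z^k = -0.2612, u^k = 1.8584
Step 1: x-update.
Minimize 8*x^2 - 8*x + (5.0/2)*(x + 0.2612 + 1.8584)^2
FOC: (2*8 + 5.0)*x = 8 + 5.0*(-0.2612 - 1.8584)
x^{k+1} = -0.1237
Step 2: z-update.
Minimize 1*z^2 + 7*z + (5.0/2)*(-0.1237 - z + 1.8584)^2
FOC: (2*1 + 5.0)*z = -7 + 5.0*(-0.1237 + 1.8584)
z^{k+1} = 0.2391
Step 3: u-update.
u^{k+1} = 1.8584 - 0.1237 - 0.2391 = 1.4956
Step 4: Primal residual = |-0.1237 - 0.2391| = 0.3628


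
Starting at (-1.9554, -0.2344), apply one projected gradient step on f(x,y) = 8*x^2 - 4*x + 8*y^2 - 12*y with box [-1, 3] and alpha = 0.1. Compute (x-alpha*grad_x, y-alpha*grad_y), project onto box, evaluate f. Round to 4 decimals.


Step 1: Compute gradient at (-1.9554, -0.2344).
grad_x = 2*8*-1.9554 - 4 = -35.2864
grad_y = 2*8*-0.2344 - 12 = -15.7504
Step 2: Gradient step.
x_raw = -1.9554 - 0.1*-35.2864 = 1.5732
y_raw = -0.2344 - 0.1*-15.7504 = 1.3406
Step 3: Project onto [-1, 3].
x_proj = clip(1.5732) = 1.5732
y_proj = clip(1.3406) = 1.3406
Step 4: Evaluate f.
f(1.5732, 1.3406) = 11.7986
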